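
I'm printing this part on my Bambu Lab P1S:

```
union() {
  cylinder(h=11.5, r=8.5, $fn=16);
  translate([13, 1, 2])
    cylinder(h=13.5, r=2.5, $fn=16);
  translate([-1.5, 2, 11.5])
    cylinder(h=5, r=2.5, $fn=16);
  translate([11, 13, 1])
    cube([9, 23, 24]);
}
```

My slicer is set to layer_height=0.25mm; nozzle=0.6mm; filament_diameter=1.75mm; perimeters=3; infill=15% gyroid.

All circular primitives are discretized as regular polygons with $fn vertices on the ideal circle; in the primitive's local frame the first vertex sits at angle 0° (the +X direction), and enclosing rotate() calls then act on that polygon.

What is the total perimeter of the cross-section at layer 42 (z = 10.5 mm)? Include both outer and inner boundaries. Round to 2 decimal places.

132.67 mm

At z = 10.5 mm: the r=8.5 cylinder contributes a regular 16-gon of circumradius 8.5 (perimeter = 2·16·8.500·sin(180°/16) = 53.06 mm); the r=2.5 cylinder at (13, 1) gives a regular 16-gon of circumradius 2.5 (constant along its height) (perimeter = 2·16·2.500·sin(180°/16) = 15.61 mm); the cylinder at (-1.5, 2) is not intersected at this z (z outside [11.5, 16.5]); the cube at (11, 13) is present — its section is the full 9×23 rectangle (perimeter 64.00 mm); Combining (union): the 3 present regions are separate (no shared area or edge), so areas and boundary lengths simply add and each stays a separate island — boundary = 132.67 mm. Overall, the cross-section has 3 separate islands. Total boundary length (outer) = 132.67 mm.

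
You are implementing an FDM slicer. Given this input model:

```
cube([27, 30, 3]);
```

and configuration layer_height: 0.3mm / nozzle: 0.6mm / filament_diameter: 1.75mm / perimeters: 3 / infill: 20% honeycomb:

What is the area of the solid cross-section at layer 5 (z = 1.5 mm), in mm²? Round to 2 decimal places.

At z = 1.5 mm: the cube is present — its section is the full 27×30 rectangle (area 810.00 mm²). Overall, the cross-section is a single solid region. Net area = 810.00 mm².

810.00 mm²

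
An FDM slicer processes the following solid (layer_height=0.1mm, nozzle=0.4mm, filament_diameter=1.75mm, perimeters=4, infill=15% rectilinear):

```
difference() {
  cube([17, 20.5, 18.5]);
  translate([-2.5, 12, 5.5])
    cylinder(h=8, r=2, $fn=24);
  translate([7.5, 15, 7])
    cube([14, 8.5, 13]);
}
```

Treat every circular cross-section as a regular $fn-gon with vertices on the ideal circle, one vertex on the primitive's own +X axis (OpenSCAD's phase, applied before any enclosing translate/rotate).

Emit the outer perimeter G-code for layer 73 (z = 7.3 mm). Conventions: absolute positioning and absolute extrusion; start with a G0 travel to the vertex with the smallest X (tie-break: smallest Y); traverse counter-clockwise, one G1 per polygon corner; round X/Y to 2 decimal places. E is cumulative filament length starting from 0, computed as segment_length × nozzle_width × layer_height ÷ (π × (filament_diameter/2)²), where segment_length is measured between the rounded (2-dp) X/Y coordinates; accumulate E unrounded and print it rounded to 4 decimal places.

At z = 7.3 mm: the 17×20.5 cube contributes its full rectangle; the r=2 cylinder at (-2.5, 12) gives a regular 24-gon of circumradius 2 (constant along its height); the cube at (7.5, 15) is present — its section is the full 14×8.5 rectangle; After the difference (first − rest): starting from the 17×20.5 cube, the r=2 cylinder at (-2.5, 12) misses the remaining region (no effect); the 14×8.5 cube at (7.5, 15) partially overlaps it — only the 52.25 mm² overlap (of its 119.00 mm²) is removed, clipping the outline — 1 connected region. The outline is a single polygon with 6 vertices. Extrusion per mm of travel: 0.4 × 0.1 / (π × 0.875²) = 0.016630. Accumulating E over each segment gives final E = 1.2473.

G0 X0.00 Y0.00 Z7.30
G1 X17.00 Y0.00 E0.2827
G1 X17.00 Y15.00 E0.5322
G1 X7.50 Y15.00 E0.6901
G1 X7.50 Y20.50 E0.7816
G1 X0.00 Y20.50 E0.9063
G1 X0.00 Y0.00 E1.2473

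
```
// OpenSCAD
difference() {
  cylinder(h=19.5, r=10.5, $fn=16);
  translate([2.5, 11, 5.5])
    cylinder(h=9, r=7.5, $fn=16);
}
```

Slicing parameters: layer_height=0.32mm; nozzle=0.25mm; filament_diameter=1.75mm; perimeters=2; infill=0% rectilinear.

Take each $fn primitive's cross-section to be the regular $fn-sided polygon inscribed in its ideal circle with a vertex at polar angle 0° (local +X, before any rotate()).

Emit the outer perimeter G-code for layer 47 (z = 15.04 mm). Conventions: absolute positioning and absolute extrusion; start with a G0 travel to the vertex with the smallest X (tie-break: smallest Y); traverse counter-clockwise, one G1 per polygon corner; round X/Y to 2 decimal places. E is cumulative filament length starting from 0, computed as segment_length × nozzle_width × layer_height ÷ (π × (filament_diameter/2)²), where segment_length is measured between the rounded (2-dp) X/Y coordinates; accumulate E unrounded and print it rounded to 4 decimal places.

G0 X-10.50 Y0.00 Z15.04
G1 X-9.70 Y-4.02 E0.1363
G1 X-7.42 Y-7.42 E0.2725
G1 X-4.02 Y-9.70 E0.4086
G1 X0.00 Y-10.50 E0.5450
G1 X4.02 Y-9.70 E0.6813
G1 X7.42 Y-7.42 E0.8175
G1 X9.70 Y-4.02 E0.9536
G1 X10.50 Y0.00 E1.0899
G1 X9.70 Y4.02 E1.2263
G1 X7.42 Y7.42 E1.3624
G1 X4.02 Y9.70 E1.4986
G1 X0.00 Y10.50 E1.6349
G1 X-4.02 Y9.70 E1.7712
G1 X-7.42 Y7.42 E1.9074
G1 X-9.70 Y4.02 E2.0436
G1 X-10.50 Y0.00 E2.1799

At z = 15.04 mm: the r=10.5 cylinder contributes a regular 16-gon of circumradius 10.5; the cylinder at (2.5, 11) is absent (z outside [5.5, 14.5]); After the difference (first − rest): none of the subtracted shapes is present at this height, so the r=10.5 cylinder is unchanged — 1 connected region. The outline is a single polygon with 16 vertices. Extrusion per mm of travel: 0.25 × 0.32 / (π × 0.875²) = 0.033260. Accumulating E over each segment gives final E = 2.1799.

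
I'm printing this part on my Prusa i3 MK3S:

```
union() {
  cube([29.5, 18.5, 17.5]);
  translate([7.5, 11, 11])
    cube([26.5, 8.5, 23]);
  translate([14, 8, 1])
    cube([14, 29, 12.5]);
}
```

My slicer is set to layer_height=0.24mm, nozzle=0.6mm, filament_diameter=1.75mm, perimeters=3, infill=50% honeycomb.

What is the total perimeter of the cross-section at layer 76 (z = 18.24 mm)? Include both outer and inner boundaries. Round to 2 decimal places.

At z = 18.24 mm: the cube is not intersected at this z (z outside [0, 17.5]); the cube at (7.5, 11) (footprint 26.5×8.5) is included at this height (perimeter 70.00 mm); the cube at (14, 8) does not reach this height (z outside [1, 13.5]); Taking the union: only the 26.5×8.5 cube at (7.5, 11) is present, so the union is just that shape — boundary = 70.00 mm. Overall, the cross-section is a single solid region. Total boundary length (outer) = 70.00 mm.

70.00 mm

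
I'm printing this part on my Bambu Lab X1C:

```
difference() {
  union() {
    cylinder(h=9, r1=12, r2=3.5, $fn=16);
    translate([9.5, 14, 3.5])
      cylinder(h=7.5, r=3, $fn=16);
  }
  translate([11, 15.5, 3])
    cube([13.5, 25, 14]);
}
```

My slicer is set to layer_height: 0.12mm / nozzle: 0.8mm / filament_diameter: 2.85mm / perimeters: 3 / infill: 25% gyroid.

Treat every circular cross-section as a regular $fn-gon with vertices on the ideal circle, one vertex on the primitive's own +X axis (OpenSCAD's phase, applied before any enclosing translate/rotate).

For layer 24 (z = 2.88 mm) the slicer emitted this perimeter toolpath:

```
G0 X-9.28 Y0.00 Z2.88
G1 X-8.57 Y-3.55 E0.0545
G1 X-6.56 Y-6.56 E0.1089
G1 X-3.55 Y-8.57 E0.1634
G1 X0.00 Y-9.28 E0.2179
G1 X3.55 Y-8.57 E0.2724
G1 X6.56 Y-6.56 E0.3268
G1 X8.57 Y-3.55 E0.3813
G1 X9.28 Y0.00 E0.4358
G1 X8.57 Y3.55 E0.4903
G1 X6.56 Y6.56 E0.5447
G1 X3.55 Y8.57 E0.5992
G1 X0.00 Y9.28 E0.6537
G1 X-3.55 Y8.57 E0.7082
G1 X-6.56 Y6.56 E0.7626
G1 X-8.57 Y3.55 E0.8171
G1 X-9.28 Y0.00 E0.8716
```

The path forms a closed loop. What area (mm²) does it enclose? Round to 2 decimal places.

Apply the shoelace formula to the sequence of (X, Y) vertices; enclosed area = 263.50 mm².

263.50 mm²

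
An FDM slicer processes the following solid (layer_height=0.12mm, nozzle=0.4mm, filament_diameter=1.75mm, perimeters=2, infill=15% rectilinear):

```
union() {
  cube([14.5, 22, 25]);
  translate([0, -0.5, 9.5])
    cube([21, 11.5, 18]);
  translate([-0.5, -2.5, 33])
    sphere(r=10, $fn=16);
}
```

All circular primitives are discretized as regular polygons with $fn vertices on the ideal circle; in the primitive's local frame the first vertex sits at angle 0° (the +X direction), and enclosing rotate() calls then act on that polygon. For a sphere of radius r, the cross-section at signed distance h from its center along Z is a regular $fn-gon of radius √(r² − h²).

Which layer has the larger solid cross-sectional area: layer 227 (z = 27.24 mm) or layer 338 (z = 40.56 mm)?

Layer 227 (z = 27.24): the cube is not intersected at this z (z outside [0, 25]); the 21×11.5 cube at (0, -0.5) contributes its full rectangle (area 241.50 mm²); the r=10 sphere at (-0.5, -2.5) contributes a regular 16-gon of circumradius √(10²−5.76²) = 8.174 (area = (16/2)·8.174²·sin(360°/16) = 204.57 mm²); Combining (union): the regions partially overlap — summed areas 446.07 mm² minus the doubly-counted overlap 32.13 mm² gives 413.94 mm² — area = 413.94 mm². So its area = 413.94 mm². Layer 338 (z = 40.56): the cube does not reach this height (z outside [0, 25]); the cube at (0, -0.5) is not intersected at this z (z outside [9.5, 27.5]); the r=10 sphere at (-0.5, -2.5) contributes a regular 16-gon of circumradius √(10²−7.56²) = 6.546 (area = (16/2)·6.546²·sin(360°/16) = 131.17 mm²); Taking the union: only the r=10 sphere at (-0.5, -2.5) is present, so the union is just that shape — area = 131.17 mm². So its area = 131.17 mm². Layer 227 is larger (413.94 vs 131.17 mm²).

layer 227 (z = 27.24 mm)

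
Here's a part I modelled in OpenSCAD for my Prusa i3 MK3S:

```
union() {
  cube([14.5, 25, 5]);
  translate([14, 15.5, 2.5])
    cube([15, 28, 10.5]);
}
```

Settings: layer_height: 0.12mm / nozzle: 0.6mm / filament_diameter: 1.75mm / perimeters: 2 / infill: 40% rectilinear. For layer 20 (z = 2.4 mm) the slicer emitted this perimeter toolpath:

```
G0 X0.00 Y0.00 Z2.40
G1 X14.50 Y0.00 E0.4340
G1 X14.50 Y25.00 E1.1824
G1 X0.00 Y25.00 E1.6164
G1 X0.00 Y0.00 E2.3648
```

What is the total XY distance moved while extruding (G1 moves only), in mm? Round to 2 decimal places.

79.00 mm

Sum the Euclidean lengths of each G1 segment: total = 79.00 mm.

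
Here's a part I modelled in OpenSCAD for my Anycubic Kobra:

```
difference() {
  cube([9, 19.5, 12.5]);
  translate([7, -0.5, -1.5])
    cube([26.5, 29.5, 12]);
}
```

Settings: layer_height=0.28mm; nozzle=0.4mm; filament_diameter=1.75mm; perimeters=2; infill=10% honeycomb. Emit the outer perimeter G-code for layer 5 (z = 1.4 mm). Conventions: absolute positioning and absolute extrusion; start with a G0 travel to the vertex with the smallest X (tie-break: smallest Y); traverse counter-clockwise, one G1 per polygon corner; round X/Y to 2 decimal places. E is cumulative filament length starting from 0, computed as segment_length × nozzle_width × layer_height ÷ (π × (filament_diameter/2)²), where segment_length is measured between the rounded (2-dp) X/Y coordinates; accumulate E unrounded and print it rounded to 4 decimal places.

G0 X0.00 Y0.00 Z1.40
G1 X7.00 Y0.00 E0.3259
G1 X7.00 Y19.50 E1.2340
G1 X0.00 Y19.50 E1.5599
G1 X0.00 Y0.00 E2.4679

At z = 1.4 mm: the cube is present — its section is the full 9×19.5 rectangle; the cube at (7, -0.5) is present — its section is the full 26.5×29.5 rectangle; After the difference (first − rest): starting from the 9×19.5 cube, the 26.5×29.5 cube at (7, -0.5) partially overlaps it — only the 39.00 mm² overlap (of its 781.75 mm²) is removed, clipping the outline — 1 connected region. The outline is a single polygon with 4 vertices. Extrusion per mm of travel: 0.4 × 0.28 / (π × 0.875²) = 0.046564. Accumulating E over each segment gives final E = 2.4679.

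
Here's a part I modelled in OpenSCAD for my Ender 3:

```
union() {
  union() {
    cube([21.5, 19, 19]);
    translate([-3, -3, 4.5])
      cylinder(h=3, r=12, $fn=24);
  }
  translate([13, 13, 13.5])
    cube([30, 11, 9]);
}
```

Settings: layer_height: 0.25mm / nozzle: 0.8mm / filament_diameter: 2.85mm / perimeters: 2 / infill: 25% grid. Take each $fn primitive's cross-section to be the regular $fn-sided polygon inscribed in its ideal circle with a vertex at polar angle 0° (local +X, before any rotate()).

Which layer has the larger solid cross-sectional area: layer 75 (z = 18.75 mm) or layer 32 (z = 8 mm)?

Layer 75 (z = 18.75): the cube is present — its section is the full 21.5×19 rectangle (area 408.50 mm²); the cylinder at (-3, -3) does not reach this height (z outside [4.5, 7.5]); Taking the union: only the 21.5×19 cube is present, so the union is just that shape — area = 408.50 mm²; the cube at (13, 13) is present — its section is the full 30×11 rectangle (area 330.00 mm²); Taking the union: the regions partially overlap — summed areas 738.50 mm² minus the doubly-counted overlap 51.00 mm² gives 687.50 mm² — area = 687.50 mm². So its area = 687.50 mm². Layer 32 (z = 8): the cube is present — its section is the full 21.5×19 rectangle (area 408.50 mm²); the cylinder at (-3, -3) is not intersected at this z (z outside [4.5, 7.5]); Merging all regions: only the 21.5×19 cube is present, so the union is just that shape — area = 408.50 mm²; the cube at (13, 13) is not intersected at this z (z outside [13.5, 22.5]); Merging all regions: only that combined region is present, so the union is just that shape — area = 408.50 mm². So its area = 408.50 mm². Layer 75 is larger (687.50 vs 408.50 mm²).

layer 75 (z = 18.75 mm)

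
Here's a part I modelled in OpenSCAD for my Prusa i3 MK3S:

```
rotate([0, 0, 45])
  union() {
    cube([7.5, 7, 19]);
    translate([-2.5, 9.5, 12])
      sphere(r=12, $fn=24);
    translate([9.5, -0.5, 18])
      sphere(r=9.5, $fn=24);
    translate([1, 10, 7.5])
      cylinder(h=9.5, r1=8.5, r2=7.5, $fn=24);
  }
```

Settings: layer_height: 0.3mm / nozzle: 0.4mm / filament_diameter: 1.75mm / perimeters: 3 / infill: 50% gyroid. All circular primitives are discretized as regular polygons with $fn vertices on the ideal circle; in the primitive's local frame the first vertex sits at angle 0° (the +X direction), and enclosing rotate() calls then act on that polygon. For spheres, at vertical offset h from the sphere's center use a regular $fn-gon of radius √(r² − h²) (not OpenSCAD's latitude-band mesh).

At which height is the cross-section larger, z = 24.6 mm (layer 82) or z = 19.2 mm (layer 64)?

Layer 82 (z = 24.6): the cube is not intersected at this z (z outside [0, 19]); the sphere at (-2.5, 9.5) does not reach this height (|z−center|=12.600 > r=12); the r=9.5 sphere at (9.5, -0.5) contributes a regular 24-gon of circumradius √(9.5²−6.6²) = 6.833 (area = (24/2)·6.833²·sin(360°/24) = 145.01 mm²); the cone at (1, 10) is absent (z outside [7.5, 17]); Taking the union: only the r=9.5 sphere at (9.5, -0.5) is present, so the union is just that shape — area = 145.01 mm²; (rotated 45° about Z; rotation is an isometry so areas/perimeters/island counts are preserved). So its area = 145.01 mm². Layer 64 (z = 19.2): the cube is absent (z outside [0, 19]); the r=12 sphere at (-2.5, 9.5) contributes a regular 24-gon of circumradius √(12²−7.2²) = 9.600 (area = (24/2)·9.600²·sin(360°/24) = 286.23 mm²); the sphere at (9.5, -0.5): section is a regular 24-gon, circumradius = √(r²−h²) = √(9.5²−1.2²) = 9.424 (area = (24/2)·9.424²·sin(360°/24) = 275.83 mm²); the cone at (1, 10) does not reach this height (z outside [7.5, 17]); Merging all regions: the regions partially overlap — summed areas 562.06 mm² minus the doubly-counted overlap 23.84 mm² gives 538.22 mm² — area = 538.22 mm²; (whole slice rotated 45° about Z — lengths, areas and connectivity unchanged). So its area = 538.22 mm². Layer 64 is larger (538.22 vs 145.01 mm²).

layer 64 (z = 19.2 mm)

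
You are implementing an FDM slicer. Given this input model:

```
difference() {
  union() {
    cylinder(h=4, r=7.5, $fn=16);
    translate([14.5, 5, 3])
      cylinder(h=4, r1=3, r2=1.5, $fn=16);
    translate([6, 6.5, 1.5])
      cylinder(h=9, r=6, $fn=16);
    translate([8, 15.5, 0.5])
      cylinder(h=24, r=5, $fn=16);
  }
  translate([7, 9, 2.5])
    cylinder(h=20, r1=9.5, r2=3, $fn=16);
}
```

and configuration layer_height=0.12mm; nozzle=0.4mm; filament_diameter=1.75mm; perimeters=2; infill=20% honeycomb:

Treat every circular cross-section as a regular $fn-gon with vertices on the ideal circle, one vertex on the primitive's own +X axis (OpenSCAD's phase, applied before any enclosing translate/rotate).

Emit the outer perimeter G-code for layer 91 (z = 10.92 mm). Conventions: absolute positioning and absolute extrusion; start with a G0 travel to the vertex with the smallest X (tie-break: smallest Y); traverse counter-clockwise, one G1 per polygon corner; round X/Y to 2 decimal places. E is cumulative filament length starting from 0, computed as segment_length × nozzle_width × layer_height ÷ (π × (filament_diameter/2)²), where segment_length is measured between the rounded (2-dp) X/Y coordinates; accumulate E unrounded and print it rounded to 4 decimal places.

G0 X3.00 Y15.50 Z10.92
G1 X3.21 Y14.45 E0.0214
G1 X4.41 Y15.25 E0.0501
G1 X7.00 Y15.76 E0.1028
G1 X9.59 Y15.25 E0.1555
G1 X11.78 Y13.78 E0.2081
G1 X12.27 Y13.06 E0.2255
G1 X12.62 Y13.59 E0.2382
G1 X13.00 Y15.50 E0.2771
G1 X12.62 Y17.41 E0.3159
G1 X11.54 Y19.04 E0.3549
G1 X9.91 Y20.12 E0.3940
G1 X8.00 Y20.50 E0.4328
G1 X6.09 Y20.12 E0.4717
G1 X4.46 Y19.04 E0.5107
G1 X3.38 Y17.41 E0.5497
G1 X3.00 Y15.50 E0.5886

At z = 10.92 mm: the cylinder is absent (z outside [0, 4]); the cone at (14.5, 5) does not reach this height (z outside [3, 7]); the cylinder at (6, 6.5) does not reach this height (z outside [1.5, 10.5]); the cylinder at (8, 15.5): section is a regular 16-gon, circumradius r=5; Taking the union: only the r=5 cylinder at (8, 15.5) is present, so the union is just that shape — 1 connected region; the cone at (7, 9) (r1=9.5→r2=3) has section circumradius 6.764 here — a regular 16-gon; Subtracting the remaining from the first: starting from that combined region, the cone at (7, 9) partially overlaps it — only the 33.11 mm² overlap (of its 140.05 mm²) is removed, clipping the outline — 1 connected region. The outline is a single polygon with 16 vertices. Extrusion per mm of travel: 0.4 × 0.12 / (π × 0.875²) = 0.019956. Accumulating E over each segment gives final E = 0.5886.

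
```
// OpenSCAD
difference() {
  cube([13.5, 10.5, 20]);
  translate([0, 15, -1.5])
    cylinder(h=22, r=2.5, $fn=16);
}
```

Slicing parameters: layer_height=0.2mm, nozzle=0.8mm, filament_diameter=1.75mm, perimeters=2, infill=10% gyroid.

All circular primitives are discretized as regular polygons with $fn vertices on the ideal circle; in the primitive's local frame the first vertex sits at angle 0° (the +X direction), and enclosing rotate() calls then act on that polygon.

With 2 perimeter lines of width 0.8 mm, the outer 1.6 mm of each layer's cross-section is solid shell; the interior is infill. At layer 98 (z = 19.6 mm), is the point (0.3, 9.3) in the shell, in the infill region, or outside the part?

shell

At z = 19.6 mm: the cube (footprint 13.5×10.5) is included at this height; the r=2.5 cylinder at (0, 15) contributes a regular 16-gon of circumradius 2.5; After the difference (first − rest): starting from the 13.5×10.5 cube, the r=2.5 cylinder at (0, 15) misses the remaining region (no effect) — 1 connected region. Overall, the cross-section is a single solid region. The nearest boundary edge runs (0.00, 0.00)→(0.00, 10.50); distance from the point to it = 0.30 mm. The point is inside the cross-section, 0.30 mm from the nearest boundary — within the 1.6 mm shell band (2 × 0.8).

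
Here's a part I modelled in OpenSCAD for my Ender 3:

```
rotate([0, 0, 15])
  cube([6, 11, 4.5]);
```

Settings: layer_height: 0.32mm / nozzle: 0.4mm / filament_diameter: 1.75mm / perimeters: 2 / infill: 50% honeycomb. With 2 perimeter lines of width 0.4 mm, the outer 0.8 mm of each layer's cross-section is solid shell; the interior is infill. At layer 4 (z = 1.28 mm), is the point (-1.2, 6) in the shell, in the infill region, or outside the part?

shell

At z = 1.28 mm: the cube is present — its section is the full 6×11 rectangle; (rotated 15° about Z; rotation is an isometry so areas/perimeters/island counts are preserved). Overall, the cross-section is a single solid region. Undo the 15° rotation: the query point maps to (0.394, 6.106) in the un-rotated model frame. The nearest boundary edge runs (0.00, 11.00)→(0.00, 0.00); distance from the point to it = 0.39 mm. The point is inside the cross-section, 0.39 mm from the nearest boundary — within the 0.8 mm shell band (2 × 0.4).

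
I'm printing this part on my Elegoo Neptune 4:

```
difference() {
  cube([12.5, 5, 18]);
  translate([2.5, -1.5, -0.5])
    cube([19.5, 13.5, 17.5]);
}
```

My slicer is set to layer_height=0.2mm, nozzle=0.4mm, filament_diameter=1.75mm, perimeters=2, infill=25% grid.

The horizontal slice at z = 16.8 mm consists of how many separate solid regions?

1

At z = 16.8 mm: the cube (footprint 12.5×5) is included at this height; the cube at (2.5, -1.5) (footprint 19.5×13.5) is included at this height; Taking the first minus the rest: starting from the 12.5×5 cube, the 19.5×13.5 cube at (2.5, -1.5) partially overlaps it — only the 50.00 mm² overlap (of its 263.25 mm²) is removed, clipping the outline — 1 connected region. The result has 1 disconnected region.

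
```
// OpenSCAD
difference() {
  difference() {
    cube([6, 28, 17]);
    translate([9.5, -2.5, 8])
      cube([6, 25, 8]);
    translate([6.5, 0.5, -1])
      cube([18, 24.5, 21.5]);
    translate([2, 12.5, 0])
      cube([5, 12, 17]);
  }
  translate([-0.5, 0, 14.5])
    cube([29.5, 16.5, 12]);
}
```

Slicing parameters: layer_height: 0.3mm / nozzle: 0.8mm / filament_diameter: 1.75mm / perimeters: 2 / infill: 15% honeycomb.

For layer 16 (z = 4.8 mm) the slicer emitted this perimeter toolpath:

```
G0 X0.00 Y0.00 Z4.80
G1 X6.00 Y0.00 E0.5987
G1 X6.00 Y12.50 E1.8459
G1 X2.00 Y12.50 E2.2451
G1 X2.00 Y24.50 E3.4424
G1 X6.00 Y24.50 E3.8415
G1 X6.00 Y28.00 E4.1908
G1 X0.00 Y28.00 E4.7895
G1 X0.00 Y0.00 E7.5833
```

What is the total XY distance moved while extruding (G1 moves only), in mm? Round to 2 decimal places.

Sum the Euclidean lengths of each G1 segment: total = 76.00 mm.

76.00 mm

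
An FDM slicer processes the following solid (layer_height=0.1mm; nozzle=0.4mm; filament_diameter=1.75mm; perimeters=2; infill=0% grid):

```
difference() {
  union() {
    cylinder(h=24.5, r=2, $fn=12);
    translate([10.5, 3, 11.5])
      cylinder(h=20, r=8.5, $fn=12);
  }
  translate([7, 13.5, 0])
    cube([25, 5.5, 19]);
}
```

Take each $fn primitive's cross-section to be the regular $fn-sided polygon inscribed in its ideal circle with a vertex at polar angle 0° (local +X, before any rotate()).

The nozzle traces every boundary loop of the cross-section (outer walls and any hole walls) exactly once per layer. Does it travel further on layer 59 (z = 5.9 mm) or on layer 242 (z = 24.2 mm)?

Layer 59 (z = 5.9): the cylinder: section is a regular 12-gon, circumradius r=2 (perimeter = 2·12·2.000·sin(180°/12) = 12.42 mm); the cylinder at (10.5, 3) is not intersected at this z (z outside [11.5, 31.5]); Merging all regions: only the r=2 cylinder is present, so the union is just that shape — boundary = 12.42 mm; the cube at (7, 13.5) (footprint 25×5.5) is included at this height (perimeter 61.00 mm); After the difference (first − rest): starting from the result so far, the 25×5.5 cube at (7, 13.5) misses the remaining region (no effect) — boundary = 12.42 mm. So its perimeter = 12.42 mm. Layer 242 (z = 24.2): the cylinder: section is a regular 12-gon, circumradius r=2 (perimeter = 2·12·2.000·sin(180°/12) = 12.42 mm); the cylinder at (10.5, 3): section is a regular 12-gon, circumradius r=8.5 (perimeter = 2·12·8.500·sin(180°/12) = 52.80 mm); Merging all regions: the 2 present regions are separate (no shared area or edge), so areas and boundary lengths simply add and each stays a separate island — boundary = 65.22 mm; the cube at (7, 13.5) is not intersected at this z (z outside [0, 19]); After the difference (first − rest): none of the subtracted shapes is present at this height, so the result so far is unchanged — boundary = 65.22 mm. So its perimeter = 65.22 mm. Layer 242 is larger (65.22 vs 12.42 mm).

layer 242 (z = 24.2 mm)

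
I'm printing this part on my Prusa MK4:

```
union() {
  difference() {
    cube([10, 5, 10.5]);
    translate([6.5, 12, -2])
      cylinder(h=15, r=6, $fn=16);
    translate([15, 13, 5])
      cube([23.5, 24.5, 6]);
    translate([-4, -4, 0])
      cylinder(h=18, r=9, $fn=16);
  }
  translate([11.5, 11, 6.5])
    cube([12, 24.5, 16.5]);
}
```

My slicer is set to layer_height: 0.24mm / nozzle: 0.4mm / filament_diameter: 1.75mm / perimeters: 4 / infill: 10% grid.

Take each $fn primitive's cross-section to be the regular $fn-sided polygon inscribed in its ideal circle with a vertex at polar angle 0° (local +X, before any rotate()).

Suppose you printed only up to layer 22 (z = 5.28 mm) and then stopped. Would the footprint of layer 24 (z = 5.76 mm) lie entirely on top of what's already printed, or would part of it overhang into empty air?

entirely on top

Compare the two slices. At z = 5.28: the 10×5 cube contributes its full rectangle (area 50.00 mm²); the r=6 cylinder at (6.5, 12) contributes a regular 16-gon of circumradius 6 (area = (16/2)·6.000²·sin(360°/16) = 110.21 mm²); the 23.5×24.5 cube at (15, 13) contributes its full rectangle (area 575.75 mm²); the r=9 cylinder at (-4, -4) contributes a regular 16-gon of circumradius 9 (area = (16/2)·9.000²·sin(360°/16) = 247.98 mm²); Taking the first minus the rest: starting from the 10×5 cube (50.00 mm²), the r=6 cylinder at (6.5, 12) misses the remaining region (no effect); the 23.5×24.5 cube at (15, 13) misses the remaining region (no effect); the r=9 cylinder at (-4, -4) partially overlaps it — only the 9.32 mm² overlap (of its 247.98 mm²) is removed, clipping the outline — area = 40.68 mm²; the cube at (11.5, 11) is not intersected at this z (z outside [6.5, 23]); Taking the union: only that combined region is present, so the union is just that shape — area = 40.68 mm². At z = 5.76: the 10×5 cube contributes its full rectangle (area 50.00 mm²); the r=6 cylinder at (6.5, 12) gives a regular 16-gon of circumradius 6 (constant along its height) (area = (16/2)·6.000²·sin(360°/16) = 110.21 mm²); the 23.5×24.5 cube at (15, 13) contributes its full rectangle (area 575.75 mm²); the r=9 cylinder at (-4, -4) gives a regular 16-gon of circumradius 9 (constant along its height) (area = (16/2)·9.000²·sin(360°/16) = 247.98 mm²); Subtracting the remaining from the first: starting from the 10×5 cube (50.00 mm²), the r=6 cylinder at (6.5, 12) misses the remaining region (no effect); the 23.5×24.5 cube at (15, 13) misses the remaining region (no effect); the r=9 cylinder at (-4, -4) partially overlaps it — only the 9.32 mm² overlap (of its 247.98 mm²) is removed, clipping the outline — area = 40.68 mm²; the cube at (11.5, 11) does not reach this height (z outside [6.5, 23]); Combining (union): only the result so far is present, so the union is just that shape — area = 40.68 mm². Checking containment: the cross-section at z = 5.76 is a subset of the cross-section at z = 5.28.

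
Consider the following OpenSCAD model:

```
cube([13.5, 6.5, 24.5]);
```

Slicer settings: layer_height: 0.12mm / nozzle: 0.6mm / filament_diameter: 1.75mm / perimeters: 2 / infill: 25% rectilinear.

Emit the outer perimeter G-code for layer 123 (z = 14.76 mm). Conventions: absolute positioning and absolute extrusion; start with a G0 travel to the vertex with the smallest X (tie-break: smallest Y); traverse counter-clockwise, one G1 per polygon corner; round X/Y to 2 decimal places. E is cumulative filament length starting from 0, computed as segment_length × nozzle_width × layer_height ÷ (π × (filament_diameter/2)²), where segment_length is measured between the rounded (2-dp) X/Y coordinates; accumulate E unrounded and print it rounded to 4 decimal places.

At z = 14.76 mm: the 13.5×6.5 cube contributes its full rectangle. The outline is a single polygon with 4 vertices. Extrusion per mm of travel: 0.6 × 0.12 / (π × 0.875²) = 0.029934. Accumulating E over each segment gives final E = 1.1974.

G0 X0.00 Y0.00 Z14.76
G1 X13.50 Y0.00 E0.4041
G1 X13.50 Y6.50 E0.5987
G1 X0.00 Y6.50 E1.0028
G1 X0.00 Y0.00 E1.1974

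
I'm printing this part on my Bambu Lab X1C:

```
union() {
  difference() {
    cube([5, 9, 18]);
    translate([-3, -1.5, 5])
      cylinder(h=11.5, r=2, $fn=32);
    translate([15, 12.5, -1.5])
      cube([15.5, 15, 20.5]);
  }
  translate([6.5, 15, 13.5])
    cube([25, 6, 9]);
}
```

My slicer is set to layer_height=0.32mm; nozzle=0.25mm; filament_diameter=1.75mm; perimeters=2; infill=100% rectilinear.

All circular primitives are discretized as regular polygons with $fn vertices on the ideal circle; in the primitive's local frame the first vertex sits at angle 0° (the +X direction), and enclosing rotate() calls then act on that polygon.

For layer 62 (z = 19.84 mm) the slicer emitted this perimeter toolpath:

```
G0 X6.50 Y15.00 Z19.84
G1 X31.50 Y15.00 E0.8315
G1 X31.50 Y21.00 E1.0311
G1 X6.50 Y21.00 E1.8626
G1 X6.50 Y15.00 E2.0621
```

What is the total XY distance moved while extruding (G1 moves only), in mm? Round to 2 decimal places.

62.00 mm

Sum the Euclidean lengths of each G1 segment: total = 62.00 mm.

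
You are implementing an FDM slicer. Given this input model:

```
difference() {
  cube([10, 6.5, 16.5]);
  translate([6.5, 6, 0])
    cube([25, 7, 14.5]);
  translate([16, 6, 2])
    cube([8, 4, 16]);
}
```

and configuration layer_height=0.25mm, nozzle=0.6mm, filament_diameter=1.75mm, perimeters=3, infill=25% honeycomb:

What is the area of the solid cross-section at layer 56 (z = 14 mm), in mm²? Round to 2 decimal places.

At z = 14 mm: the cube is present — its section is the full 10×6.5 rectangle (area 65.00 mm²); the 25×7 cube at (6.5, 6) contributes its full rectangle (area 175.00 mm²); the cube at (16, 6) is present — its section is the full 8×4 rectangle (area 32.00 mm²); After the difference (first − rest): starting from the 10×6.5 cube (65.00 mm²), the 25×7 cube at (6.5, 6) partially overlaps it — only the 1.75 mm² overlap (of its 175.00 mm²) is removed, clipping the outline; the 8×4 cube at (16, 6) misses the remaining region (no effect) — area = 63.25 mm². Overall, the cross-section is a single solid region. Net area = 63.25 mm².

63.25 mm²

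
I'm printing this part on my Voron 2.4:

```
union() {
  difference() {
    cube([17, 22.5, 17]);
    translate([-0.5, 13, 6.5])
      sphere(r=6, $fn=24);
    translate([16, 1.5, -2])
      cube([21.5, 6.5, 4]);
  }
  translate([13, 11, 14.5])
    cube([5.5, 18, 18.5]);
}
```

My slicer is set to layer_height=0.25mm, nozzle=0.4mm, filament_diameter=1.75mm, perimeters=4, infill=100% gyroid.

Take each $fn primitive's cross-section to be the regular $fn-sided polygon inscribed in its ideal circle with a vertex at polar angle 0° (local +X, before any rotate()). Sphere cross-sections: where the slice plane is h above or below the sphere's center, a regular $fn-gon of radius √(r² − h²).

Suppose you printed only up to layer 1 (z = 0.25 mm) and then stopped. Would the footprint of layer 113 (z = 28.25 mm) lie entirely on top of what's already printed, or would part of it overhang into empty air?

Compare the two slices. At z = 0.25: the cube (footprint 17×22.5) is included at this height (area 382.50 mm²); the sphere at (-0.5, 13) is not intersected at this z (|z−center|=6.250 > r=6); the cube at (16, 1.5) (footprint 21.5×6.5) is included at this height (area 139.75 mm²); Taking the first minus the rest: starting from the 17×22.5 cube (382.50 mm²), the 21.5×6.5 cube at (16, 1.5) partially overlaps it — only the 6.50 mm² overlap (of its 139.75 mm²) is removed, clipping the outline — area = 376.00 mm²; the cube at (13, 11) is absent (z outside [14.5, 33]); Merging all regions: only the result so far is present, so the union is just that shape — area = 376.00 mm². At z = 28.25: the cube is not intersected at this z (z outside [0, 17]); the sphere at (-0.5, 13) does not reach this height (|z−center|=21.750 > r=6); the cube at (16, 1.5) is not intersected at this z (z outside [-2, 2]); Subtracting the remaining from the first: the first operand is absent here, so nothing remains; the 5.5×18 cube at (13, 11) contributes its full rectangle (area 99.00 mm²); Combining (union): only the 5.5×18 cube at (13, 11) is present, so the union is just that shape — area = 99.00 mm². Checking containment: at z = 28.25 the cross-section extends beyond the z = 0.25 cross-section by about 53.00 mm².

part overhangs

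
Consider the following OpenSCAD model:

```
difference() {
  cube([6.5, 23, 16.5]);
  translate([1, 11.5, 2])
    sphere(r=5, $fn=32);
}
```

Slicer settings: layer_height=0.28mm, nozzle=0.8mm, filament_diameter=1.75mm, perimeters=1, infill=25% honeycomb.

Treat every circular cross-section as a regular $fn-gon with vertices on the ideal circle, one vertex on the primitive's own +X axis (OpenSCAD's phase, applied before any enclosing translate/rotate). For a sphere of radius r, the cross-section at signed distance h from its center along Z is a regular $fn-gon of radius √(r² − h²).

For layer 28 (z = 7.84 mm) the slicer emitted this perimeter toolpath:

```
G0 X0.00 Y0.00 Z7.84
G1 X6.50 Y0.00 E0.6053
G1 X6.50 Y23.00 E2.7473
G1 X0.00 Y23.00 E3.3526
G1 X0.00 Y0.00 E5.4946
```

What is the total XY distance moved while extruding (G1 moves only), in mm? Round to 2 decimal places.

Sum the Euclidean lengths of each G1 segment: total = 59.00 mm.

59.00 mm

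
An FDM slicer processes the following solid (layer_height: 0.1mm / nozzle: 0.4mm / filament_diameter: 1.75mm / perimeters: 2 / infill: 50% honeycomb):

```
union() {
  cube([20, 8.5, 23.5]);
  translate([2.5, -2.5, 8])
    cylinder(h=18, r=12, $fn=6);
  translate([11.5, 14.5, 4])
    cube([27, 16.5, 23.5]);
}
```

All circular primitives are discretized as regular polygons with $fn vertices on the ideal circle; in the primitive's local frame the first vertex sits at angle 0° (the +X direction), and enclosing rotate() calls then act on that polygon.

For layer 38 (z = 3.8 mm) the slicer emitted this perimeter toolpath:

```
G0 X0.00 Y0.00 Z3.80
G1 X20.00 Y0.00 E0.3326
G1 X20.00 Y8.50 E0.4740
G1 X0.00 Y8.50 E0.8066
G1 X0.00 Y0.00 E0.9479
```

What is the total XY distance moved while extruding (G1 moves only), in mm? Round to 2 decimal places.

Sum the Euclidean lengths of each G1 segment: total = 57.00 mm.

57.00 mm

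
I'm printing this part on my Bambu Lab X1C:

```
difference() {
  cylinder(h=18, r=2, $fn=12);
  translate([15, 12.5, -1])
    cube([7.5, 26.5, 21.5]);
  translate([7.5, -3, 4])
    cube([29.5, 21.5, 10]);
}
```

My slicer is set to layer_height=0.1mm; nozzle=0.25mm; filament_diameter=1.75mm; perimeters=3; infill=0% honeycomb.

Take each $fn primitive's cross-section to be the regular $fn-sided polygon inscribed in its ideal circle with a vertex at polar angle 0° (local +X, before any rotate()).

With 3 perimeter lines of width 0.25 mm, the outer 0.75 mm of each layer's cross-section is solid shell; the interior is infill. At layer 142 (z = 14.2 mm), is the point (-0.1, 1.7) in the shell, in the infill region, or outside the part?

shell

At z = 14.2 mm: the r=2 cylinder gives a regular 12-gon of circumradius 2 (constant along its height); the 7.5×26.5 cube at (15, 12.5) contributes its full rectangle; the cube at (7.5, -3) does not reach this height (z outside [4, 14]); Subtracting the remaining from the first: starting from the r=2 cylinder, the 7.5×26.5 cube at (15, 12.5) misses the remaining region (no effect) — 1 connected region. Overall, the cross-section is a single solid region. The nearest boundary edge runs (-1.00, 1.73)→(0.00, 2.00); distance from the point to it = 0.26 mm. The point is inside the cross-section, 0.26 mm from the nearest boundary — within the 0.75 mm shell band (3 × 0.25).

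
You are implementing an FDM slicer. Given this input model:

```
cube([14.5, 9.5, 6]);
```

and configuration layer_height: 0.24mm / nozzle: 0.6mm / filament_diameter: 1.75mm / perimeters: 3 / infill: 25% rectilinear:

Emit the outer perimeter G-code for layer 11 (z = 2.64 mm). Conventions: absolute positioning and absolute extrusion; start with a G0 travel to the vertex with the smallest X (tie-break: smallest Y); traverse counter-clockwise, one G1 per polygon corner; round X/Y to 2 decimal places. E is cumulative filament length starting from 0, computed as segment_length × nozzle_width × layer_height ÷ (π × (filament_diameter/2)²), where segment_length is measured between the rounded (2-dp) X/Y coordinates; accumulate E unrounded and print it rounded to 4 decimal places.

G0 X0.00 Y0.00 Z2.64
G1 X14.50 Y0.00 E0.8681
G1 X14.50 Y9.50 E1.4368
G1 X0.00 Y9.50 E2.3049
G1 X0.00 Y0.00 E2.8737

At z = 2.64 mm: the cube (footprint 14.5×9.5) is included at this height. The outline is a single polygon with 4 vertices. Extrusion per mm of travel: 0.6 × 0.24 / (π × 0.875²) = 0.059868. Accumulating E over each segment gives final E = 2.8737.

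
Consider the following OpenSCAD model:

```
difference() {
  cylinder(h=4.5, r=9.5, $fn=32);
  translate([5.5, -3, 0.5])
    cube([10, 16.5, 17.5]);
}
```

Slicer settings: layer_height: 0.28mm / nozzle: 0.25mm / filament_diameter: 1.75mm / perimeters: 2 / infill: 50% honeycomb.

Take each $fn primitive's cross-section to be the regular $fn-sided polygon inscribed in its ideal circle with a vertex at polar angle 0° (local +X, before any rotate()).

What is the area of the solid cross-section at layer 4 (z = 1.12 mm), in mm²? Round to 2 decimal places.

At z = 1.12 mm: the cylinder: section is a regular 32-gon, circumradius r=9.5 (area = (32/2)·9.500²·sin(360°/32) = 281.71 mm²); the cube at (5.5, -3) (footprint 10×16.5) is included at this height (area 165.00 mm²); Subtracting the remaining from the first: starting from the r=9.5 cylinder (281.71 mm²), the 10×16.5 cube at (5.5, -3) partially overlaps it — only the 32.86 mm² overlap (of its 165.00 mm²) is removed, clipping the outline — area = 248.85 mm². Overall, the cross-section is a single solid region. Net area = 248.85 mm².

248.85 mm²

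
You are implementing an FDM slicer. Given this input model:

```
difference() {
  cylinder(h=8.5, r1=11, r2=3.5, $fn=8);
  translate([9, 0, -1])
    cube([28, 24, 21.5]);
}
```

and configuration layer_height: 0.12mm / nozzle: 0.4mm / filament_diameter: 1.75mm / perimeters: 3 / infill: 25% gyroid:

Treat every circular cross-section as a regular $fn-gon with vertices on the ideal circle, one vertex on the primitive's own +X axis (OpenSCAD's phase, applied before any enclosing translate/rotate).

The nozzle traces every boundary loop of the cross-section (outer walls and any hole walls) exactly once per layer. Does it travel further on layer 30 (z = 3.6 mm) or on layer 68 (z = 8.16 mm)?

layer 30 (z = 3.6 mm)

Layer 30 (z = 3.6): the cone (r1=11→r2=3.5) has section circumradius 7.824 here — a regular 8-gon (perimeter = 2·8·7.824·sin(180°/8) = 47.90 mm); the 28×24 cube at (9, 0) contributes its full rectangle (perimeter 104.00 mm); Taking the first minus the rest: starting from the cone, the 28×24 cube at (9, 0) misses the remaining region (no effect) — boundary = 47.90 mm. So its perimeter = 47.90 mm. Layer 68 (z = 8.16): the cone contributes a regular 8-gon of circumradius 3.800 (interpolated between r1=11 and r2=3.5 at t=0.960) (perimeter = 2·8·3.800·sin(180°/8) = 23.27 mm); the 28×24 cube at (9, 0) contributes its full rectangle (perimeter 104.00 mm); Taking the first minus the rest: starting from the cone, the 28×24 cube at (9, 0) misses the remaining region (no effect) — boundary = 23.27 mm. So its perimeter = 23.27 mm. Layer 30 is larger (47.90 vs 23.27 mm).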